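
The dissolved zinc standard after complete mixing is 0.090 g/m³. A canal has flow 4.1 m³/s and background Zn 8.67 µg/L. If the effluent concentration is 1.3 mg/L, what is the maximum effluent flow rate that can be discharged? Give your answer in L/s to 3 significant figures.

276 L/s

8.67 µg/L = 0.00867 mg/L.
Mass balance at complete mixing: C_std·(Q_w + Q_r) = Q_w·C_e + Q_r·C_b.
Rearranging, Q_w = Q_r·(C_std − C_b)/(C_e − C_std) = 4.1·(0.09 − 0.00867) / (1.3 − 0.09) = 0.2756 m³/s.
= 275.6 L/s.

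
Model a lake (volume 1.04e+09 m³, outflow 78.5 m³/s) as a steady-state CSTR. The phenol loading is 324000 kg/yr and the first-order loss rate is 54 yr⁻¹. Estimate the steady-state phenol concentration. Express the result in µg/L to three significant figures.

5.53 µg/L

Outflow Q = 78.5 m³/s × 3.156e+07 s/yr = 2.477e+09 m³/yr.
Steady-state CSTR mass balance: W = Q·C + k·V·C, so C = W/(Q + kV).
Q + kV = 2.477e+09 + 54·1.04e+09 = 5.864e+10 m³/yr.
C = 324000/5.864e+10 = 5.525e-06 kg/m³ = 0.005525 mg/L = 5.525 µg/L.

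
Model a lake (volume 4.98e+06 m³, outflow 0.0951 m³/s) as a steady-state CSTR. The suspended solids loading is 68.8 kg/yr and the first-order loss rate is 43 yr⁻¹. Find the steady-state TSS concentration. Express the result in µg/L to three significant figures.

0.317 µg/L

Outflow Q = 0.0951 m³/s × 3.156e+07 s/yr = 3.001e+06 m³/yr.
Steady-state CSTR mass balance: W = Q·C + k·V·C, so C = W/(Q + kV).
Q + kV = 3.001e+06 + 43·4.98e+06 = 2.171e+08 m³/yr.
C = 68.8/2.171e+08 = 3.168e-07 kg/m³ = 0.0003168 mg/L = 0.3168 µg/L.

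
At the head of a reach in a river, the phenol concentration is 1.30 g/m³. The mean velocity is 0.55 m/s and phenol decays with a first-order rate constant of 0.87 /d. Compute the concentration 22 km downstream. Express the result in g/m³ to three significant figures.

Travel time t = 22 km / 0.55 m/s = 2.2e+04/0.55 = 4e+04 s = 0.463 d.
First-order decay: C = 1.30·exp(−0.87·0.463) = 1.30·0.6685 = 0.869 g/m³.

0.869 g/m³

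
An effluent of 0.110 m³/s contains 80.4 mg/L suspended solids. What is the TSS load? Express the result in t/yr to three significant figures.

Mass flux = Q·C = 0.11 m³/s × 80.4 g/m³ = 8.844 g/s.
= 8.844 g/s × 31.56 = 279.1 t/yr.

279 t/yr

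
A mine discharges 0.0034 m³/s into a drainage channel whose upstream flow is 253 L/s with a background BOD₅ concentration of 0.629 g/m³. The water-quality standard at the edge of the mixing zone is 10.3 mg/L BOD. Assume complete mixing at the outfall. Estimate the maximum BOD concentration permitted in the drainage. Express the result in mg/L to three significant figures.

730 mg/L

253 L/s = 0.253 m³/s.
Mass balance: 10.3·0.2564 = 0.0034·Cₑ + 0.253·0.629.
Cₑ = (2.641 − 0.1591) / 0.0034 = 729.9 mg/L.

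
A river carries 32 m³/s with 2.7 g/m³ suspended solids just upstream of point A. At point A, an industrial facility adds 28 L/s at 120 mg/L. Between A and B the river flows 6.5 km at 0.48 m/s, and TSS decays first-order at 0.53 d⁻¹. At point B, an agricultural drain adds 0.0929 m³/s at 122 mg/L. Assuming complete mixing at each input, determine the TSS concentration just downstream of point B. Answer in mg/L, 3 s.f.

28 L/s = 0.028 m³/s.
After input A: C = (32·2.7 + 0.028·120) / 32.03 = 2.803 mg/L.
Over the 6.5 km reach to input B (t = 1.354e+04 s = 0.1567 d), decay gives C = 2.803·exp(−0.53·0.1567) = 2.579 mg/L.
After input B: C = (32.03·2.579 + 0.0929·122) / 32.12 = 2.925 mg/L.

2.92 mg/L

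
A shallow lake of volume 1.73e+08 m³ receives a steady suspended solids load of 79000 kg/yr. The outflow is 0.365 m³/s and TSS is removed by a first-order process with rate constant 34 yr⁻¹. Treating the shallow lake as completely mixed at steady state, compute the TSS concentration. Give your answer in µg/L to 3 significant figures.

13.4 µg/L

Outflow Q = 0.365 m³/s × 3.156e+07 s/yr = 1.152e+07 m³/yr.
Steady-state CSTR mass balance: W = Q·C + k·V·C, so C = W/(Q + kV).
Q + kV = 1.152e+07 + 34·1.73e+08 = 5.894e+09 m³/yr.
C = 79000/5.894e+09 = 1.34e-05 kg/m³ = 0.0134 mg/L = 13.4 µg/L.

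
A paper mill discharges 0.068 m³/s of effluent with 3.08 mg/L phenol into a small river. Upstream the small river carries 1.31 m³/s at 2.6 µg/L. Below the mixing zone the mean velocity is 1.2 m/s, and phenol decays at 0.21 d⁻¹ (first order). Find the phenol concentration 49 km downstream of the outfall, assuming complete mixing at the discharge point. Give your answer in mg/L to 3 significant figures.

0.140 mg/L

2.6 µg/L = 0.0026 mg/L.
After complete mixing, C₀ = (0.068·3.08 + 1.31·0.0026) / 1.378 = 0.1545 mg/L.
Travel time t = 4.9e+04 m / 1.2 m/s = 4.083e+04 s = 0.4726 d.
C = 0.1545·exp(−0.21·0.4726) = 0.1545·0.9055 = 0.1399 mg/L.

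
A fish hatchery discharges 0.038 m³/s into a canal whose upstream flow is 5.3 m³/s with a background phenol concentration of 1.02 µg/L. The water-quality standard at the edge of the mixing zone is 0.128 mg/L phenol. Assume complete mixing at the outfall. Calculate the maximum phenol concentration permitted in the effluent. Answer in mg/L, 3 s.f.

17.8 mg/L

1.02 µg/L = 0.00102 mg/L.
Mass balance: 0.128·5.338 = 0.038·Cₑ + 5.3·0.00102.
Cₑ = (0.6833 − 0.005406) / 0.038 = 17.84 mg/L.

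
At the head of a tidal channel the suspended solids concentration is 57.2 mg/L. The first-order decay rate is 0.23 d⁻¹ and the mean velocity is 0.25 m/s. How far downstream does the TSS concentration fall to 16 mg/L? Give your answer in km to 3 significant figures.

From C = C₀·e^(−kt), t = ln(C₀/C)/k = ln(57.2/16)/0.23 = 1.274/0.23 = 5.539 d.
Distance = v·t = 0.25 m/s × 4.786e+05 s = 1.196e+05 m = 119.6 km.

120 km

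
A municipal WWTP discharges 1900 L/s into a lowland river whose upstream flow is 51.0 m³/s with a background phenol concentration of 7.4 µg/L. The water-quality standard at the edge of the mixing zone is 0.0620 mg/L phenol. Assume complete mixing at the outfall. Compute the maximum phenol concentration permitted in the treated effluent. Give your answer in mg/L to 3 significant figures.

1900 L/s = 1.9 m³/s.
7.4 µg/L = 0.0074 mg/L.
Mass balance: 0.062·52.9 = 1.9·Cₑ + 51·0.0074.
Cₑ = (3.28 − 0.3774) / 1.9 = 1.528 mg/L.

1.53 mg/L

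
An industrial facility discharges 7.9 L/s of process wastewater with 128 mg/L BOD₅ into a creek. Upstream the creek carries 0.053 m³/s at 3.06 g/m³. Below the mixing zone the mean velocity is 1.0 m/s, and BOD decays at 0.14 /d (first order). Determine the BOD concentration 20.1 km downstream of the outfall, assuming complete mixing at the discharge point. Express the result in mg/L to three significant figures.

7.9 L/s = 0.0079 m³/s.
After complete mixing, C₀ = (0.0079·128 + 0.053·3.06) / 0.0609 = 19.27 mg/L.
Travel time t = 2.01e+04 m / 1.0 m/s = 2.01e+04 s = 0.2326 d.
C = 19.27·exp(−0.14·0.2326) = 19.27·0.968 = 18.65 mg/L.

18.6 mg/L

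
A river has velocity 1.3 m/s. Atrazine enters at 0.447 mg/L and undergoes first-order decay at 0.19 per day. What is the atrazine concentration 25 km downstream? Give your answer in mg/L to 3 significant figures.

0.428 mg/L

Travel time t = 25 km / 1.3 m/s = 2.5e+04/1.3 = 1.923e+04 s = 0.2226 d.
First-order decay: C = 0.447·exp(−0.19·0.2226) = 0.447·0.9586 = 0.4285 mg/L.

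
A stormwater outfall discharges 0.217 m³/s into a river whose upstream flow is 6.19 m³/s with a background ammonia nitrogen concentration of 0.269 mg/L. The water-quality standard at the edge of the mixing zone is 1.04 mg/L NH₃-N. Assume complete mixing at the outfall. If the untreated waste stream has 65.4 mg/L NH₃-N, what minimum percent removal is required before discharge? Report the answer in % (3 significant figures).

Mass balance: 1.04·6.407 = 0.217·Cₑ + 6.19·0.269.
Cₑ = (6.663 − 1.665) / 0.217 = 23.03 mg/L.
Required removal = 1 − 23.03/65.4 = 64.78 %.

64.8 %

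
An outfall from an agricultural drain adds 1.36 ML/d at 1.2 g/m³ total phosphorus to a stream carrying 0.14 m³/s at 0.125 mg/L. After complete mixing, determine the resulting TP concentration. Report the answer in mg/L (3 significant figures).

1.36 ML/d = 0.01574 m³/s.
By mass balance at complete mixing, C = (0.01574·1.2 + 0.14·0.125) / (0.01574 + 0.14) = 0.03639/0.1557 = 0.2337 mg/L.

0.234 mg/L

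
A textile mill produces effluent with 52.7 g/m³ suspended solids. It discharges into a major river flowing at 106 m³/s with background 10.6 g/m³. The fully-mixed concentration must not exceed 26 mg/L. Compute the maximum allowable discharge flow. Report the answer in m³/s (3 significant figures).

61.1 m³/s

Mass balance at complete mixing: C_std·(Q_w + Q_r) = Q_w·C_e + Q_r·C_b.
Rearranging, Q_w = Q_r·(C_std − C_b)/(C_e − C_std) = 106·(26 − 10.6) / (52.7 − 26) = 61.14 m³/s.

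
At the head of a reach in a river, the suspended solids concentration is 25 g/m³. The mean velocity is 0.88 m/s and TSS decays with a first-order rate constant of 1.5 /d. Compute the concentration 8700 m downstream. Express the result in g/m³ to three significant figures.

Travel time t = 8700 m / 0.88 m/s = 8700/0.88 = 9886 s = 0.1144 d.
First-order decay: C = 25·exp(−1.5·0.1144) = 25·0.8423 = 21.06 g/m³.

21.1 g/m³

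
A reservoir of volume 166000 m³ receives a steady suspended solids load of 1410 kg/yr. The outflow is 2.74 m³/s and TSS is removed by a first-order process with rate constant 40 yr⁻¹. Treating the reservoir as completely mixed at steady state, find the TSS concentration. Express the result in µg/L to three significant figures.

15.1 µg/L

Outflow Q = 2.74 m³/s × 3.156e+07 s/yr = 8.647e+07 m³/yr.
Steady-state CSTR mass balance: W = Q·C + k·V·C, so C = W/(Q + kV).
Q + kV = 8.647e+07 + 40·166000 = 9.311e+07 m³/yr.
C = 1410/9.311e+07 = 1.514e-05 kg/m³ = 0.01514 mg/L = 15.14 µg/L.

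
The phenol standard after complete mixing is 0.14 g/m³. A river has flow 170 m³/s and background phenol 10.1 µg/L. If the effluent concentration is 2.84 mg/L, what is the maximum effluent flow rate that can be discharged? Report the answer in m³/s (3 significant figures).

8.18 m³/s

10.1 µg/L = 0.0101 mg/L.
Mass balance at complete mixing: C_std·(Q_w + Q_r) = Q_w·C_e + Q_r·C_b.
Rearranging, Q_w = Q_r·(C_std − C_b)/(C_e − C_std) = 170·(0.14 − 0.0101) / (2.84 − 0.14) = 8.179 m³/s.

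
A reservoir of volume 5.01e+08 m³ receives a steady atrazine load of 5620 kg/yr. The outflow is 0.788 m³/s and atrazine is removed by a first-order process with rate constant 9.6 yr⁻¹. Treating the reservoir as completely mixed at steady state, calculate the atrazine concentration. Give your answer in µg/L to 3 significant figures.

Outflow Q = 0.788 m³/s × 3.156e+07 s/yr = 2.487e+07 m³/yr.
Steady-state CSTR mass balance: W = Q·C + k·V·C, so C = W/(Q + kV).
Q + kV = 2.487e+07 + 9.6·5.01e+08 = 4.834e+09 m³/yr.
C = 5620/4.834e+09 = 1.162e-06 kg/m³ = 0.001162 mg/L = 1.162 µg/L.

1.16 µg/L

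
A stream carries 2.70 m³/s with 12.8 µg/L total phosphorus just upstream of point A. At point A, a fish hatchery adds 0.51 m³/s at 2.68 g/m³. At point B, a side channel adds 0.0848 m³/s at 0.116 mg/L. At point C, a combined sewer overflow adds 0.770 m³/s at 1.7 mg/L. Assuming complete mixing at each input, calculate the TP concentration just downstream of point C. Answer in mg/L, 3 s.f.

12.8 µg/L = 0.0128 mg/L.
After input A: C = (2.7·0.0128 + 0.51·2.68) / 3.21 = 0.4366 mg/L.
After input B: C = (3.21·0.4366 + 0.0848·0.116) / 3.295 = 0.4283 mg/L.
After input C: C = (3.295·0.4283 + 0.77·1.7) / 4.065 = 0.6692 mg/L.

0.669 mg/L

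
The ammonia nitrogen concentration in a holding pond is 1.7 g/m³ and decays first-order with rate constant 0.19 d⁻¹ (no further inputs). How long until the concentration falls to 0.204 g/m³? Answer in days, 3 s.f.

11.2 d

t = ln(C₀/C)/k = ln(1.7/0.204)/0.19 = 2.12/0.19 = 11.16 d.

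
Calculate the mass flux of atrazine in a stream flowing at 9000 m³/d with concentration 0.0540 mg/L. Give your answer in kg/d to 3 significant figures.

0.486 kg/d

9000 m³/d = 0.1042 m³/s.
Mass flux = Q·C = 0.1042 m³/s × 0.054 g/m³ = 0.005625 g/s.
= 0.005625 g/s × 86.4 = 0.486 kg/d.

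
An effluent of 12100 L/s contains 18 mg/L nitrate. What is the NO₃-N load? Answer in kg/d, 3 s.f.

12100 L/s = 12.1 m³/s.
Mass flux = Q·C = 12.1 m³/s × 18 g/m³ = 217.8 g/s.
= 217.8 g/s × 86.4 = 1.882e+04 kg/d.

18800 kg/d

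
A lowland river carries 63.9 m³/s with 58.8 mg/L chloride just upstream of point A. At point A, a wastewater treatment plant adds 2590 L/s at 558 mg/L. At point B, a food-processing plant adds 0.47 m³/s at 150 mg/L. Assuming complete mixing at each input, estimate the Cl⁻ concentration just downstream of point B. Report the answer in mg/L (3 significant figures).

78.7 mg/L

2590 L/s = 2.59 m³/s.
After input A: C = (63.9·58.8 + 2.59·558) / 66.49 = 78.25 mg/L.
After input B: C = (66.49·78.25 + 0.47·150) / 66.96 = 78.75 mg/L.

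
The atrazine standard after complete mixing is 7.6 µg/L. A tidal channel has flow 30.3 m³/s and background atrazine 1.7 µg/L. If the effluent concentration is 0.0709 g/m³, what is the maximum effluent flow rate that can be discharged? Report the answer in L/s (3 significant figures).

2820 L/s

1.7 µg/L = 0.0017 mg/L.
7.6 µg/L = 0.0076 mg/L.
Mass balance at complete mixing: C_std·(Q_w + Q_r) = Q_w·C_e + Q_r·C_b.
Rearranging, Q_w = Q_r·(C_std − C_b)/(C_e − C_std) = 30.3·(0.0076 − 0.0017) / (0.0709 − 0.0076) = 2.824 m³/s.
= 2824 L/s.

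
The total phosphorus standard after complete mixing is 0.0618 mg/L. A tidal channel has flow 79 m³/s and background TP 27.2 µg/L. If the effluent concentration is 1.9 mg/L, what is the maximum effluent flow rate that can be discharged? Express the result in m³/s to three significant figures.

1.49 m³/s

27.2 µg/L = 0.0272 mg/L.
Mass balance at complete mixing: C_std·(Q_w + Q_r) = Q_w·C_e + Q_r·C_b.
Rearranging, Q_w = Q_r·(C_std − C_b)/(C_e − C_std) = 79·(0.0618 − 0.0272) / (1.9 − 0.0618) = 1.487 m³/s.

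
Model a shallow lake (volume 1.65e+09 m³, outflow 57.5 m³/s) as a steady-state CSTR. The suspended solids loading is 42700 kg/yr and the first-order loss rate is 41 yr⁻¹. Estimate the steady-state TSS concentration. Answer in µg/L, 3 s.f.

Outflow Q = 57.5 m³/s × 3.156e+07 s/yr = 1.815e+09 m³/yr.
Steady-state CSTR mass balance: W = Q·C + k·V·C, so C = W/(Q + kV).
Q + kV = 1.815e+09 + 41·1.65e+09 = 6.946e+10 m³/yr.
C = 42700/6.946e+10 = 6.147e-07 kg/m³ = 0.0006147 mg/L = 0.6147 µg/L.

0.615 µg/L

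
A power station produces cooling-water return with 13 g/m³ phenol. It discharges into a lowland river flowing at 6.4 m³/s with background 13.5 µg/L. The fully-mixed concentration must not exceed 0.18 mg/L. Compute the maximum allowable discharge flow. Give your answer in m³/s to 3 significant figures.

0.0831 m³/s

13.5 µg/L = 0.0135 mg/L.
Mass balance at complete mixing: C_std·(Q_w + Q_r) = Q_w·C_e + Q_r·C_b.
Rearranging, Q_w = Q_r·(C_std − C_b)/(C_e − C_std) = 6.4·(0.18 − 0.0135) / (13 − 0.18) = 0.08312 m³/s.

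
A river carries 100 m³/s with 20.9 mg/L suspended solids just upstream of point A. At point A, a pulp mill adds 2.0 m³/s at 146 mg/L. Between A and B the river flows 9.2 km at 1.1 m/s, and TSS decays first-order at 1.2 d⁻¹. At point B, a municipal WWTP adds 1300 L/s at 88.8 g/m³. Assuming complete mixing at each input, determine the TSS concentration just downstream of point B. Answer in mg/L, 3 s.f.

21.6 mg/L

After input A: C = (100·20.9 + 2·146) / 102 = 23.35 mg/L.
Over the 9.2 km reach to input B (t = 8364 s = 0.0968 d), decay gives C = 23.35·exp(−1.2·0.0968) = 20.79 mg/L.
1300 L/s = 1.3 m³/s.
After input B: C = (102·20.79 + 1.3·88.8) / 103.3 = 21.65 mg/L.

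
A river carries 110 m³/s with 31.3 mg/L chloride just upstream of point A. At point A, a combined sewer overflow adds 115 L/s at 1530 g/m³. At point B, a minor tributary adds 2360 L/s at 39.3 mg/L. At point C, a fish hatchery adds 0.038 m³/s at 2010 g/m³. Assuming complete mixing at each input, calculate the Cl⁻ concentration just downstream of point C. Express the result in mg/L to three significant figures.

115 L/s = 0.115 m³/s.
After input A: C = (110·31.3 + 0.115·1530) / 110.1 = 32.87 mg/L.
2360 L/s = 2.36 m³/s.
After input B: C = (110.1·32.87 + 2.36·39.3) / 112.5 = 33 mg/L.
After input C: C = (112.5·33 + 0.038·2010) / 112.5 = 33.67 mg/L.

33.7 mg/L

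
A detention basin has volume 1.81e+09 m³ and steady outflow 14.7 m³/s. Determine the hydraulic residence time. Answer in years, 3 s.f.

3.90 yr

Q = 14.7 m³/s × 3.156e+07 s/yr = 4.639e+08 m³/yr.
Hydraulic residence time τ = V/Q = 1.81e+09/4.639e+08 = 3.902 yr.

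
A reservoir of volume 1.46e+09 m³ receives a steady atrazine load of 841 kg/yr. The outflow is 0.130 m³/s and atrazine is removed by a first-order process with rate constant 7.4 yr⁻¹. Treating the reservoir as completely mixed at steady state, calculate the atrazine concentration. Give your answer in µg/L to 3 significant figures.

Outflow Q = 0.130 m³/s × 3.156e+07 s/yr = 4.102e+06 m³/yr.
Steady-state CSTR mass balance: W = Q·C + k·V·C, so C = W/(Q + kV).
Q + kV = 4.102e+06 + 7.4·1.46e+09 = 1.081e+10 m³/yr.
C = 841/1.081e+10 = 7.781e-08 kg/m³ = 7.781e-05 mg/L = 0.07781 µg/L.

0.0778 µg/L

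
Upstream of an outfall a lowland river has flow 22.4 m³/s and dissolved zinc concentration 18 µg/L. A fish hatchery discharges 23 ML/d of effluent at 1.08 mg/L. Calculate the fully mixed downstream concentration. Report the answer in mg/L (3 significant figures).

0.0305 mg/L

23 ML/d = 0.2662 m³/s.
18 µg/L = 0.018 mg/L.
By mass balance at complete mixing, C = (0.2662·1.08 + 22.4·0.018) / (0.2662 + 22.4) = 0.6907/22.67 = 0.03047 mg/L.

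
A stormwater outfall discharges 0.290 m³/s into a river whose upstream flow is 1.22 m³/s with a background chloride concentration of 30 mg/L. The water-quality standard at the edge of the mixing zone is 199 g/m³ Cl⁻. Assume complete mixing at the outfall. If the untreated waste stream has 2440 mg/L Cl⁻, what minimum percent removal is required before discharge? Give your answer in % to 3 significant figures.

Mass balance: 199·1.51 = 0.29·Cₑ + 1.22·30.
Cₑ = (300.5 − 36.6) / 0.29 = 910 mg/L.
Required removal = 1 − 910/2440 = 62.71 %.

62.7 %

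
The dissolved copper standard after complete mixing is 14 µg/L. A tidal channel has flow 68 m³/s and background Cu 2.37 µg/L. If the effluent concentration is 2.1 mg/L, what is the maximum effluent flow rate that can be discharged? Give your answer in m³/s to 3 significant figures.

0.379 m³/s

2.37 µg/L = 0.00237 mg/L.
14 µg/L = 0.014 mg/L.
Mass balance at complete mixing: C_std·(Q_w + Q_r) = Q_w·C_e + Q_r·C_b.
Rearranging, Q_w = Q_r·(C_std − C_b)/(C_e − C_std) = 68·(0.014 − 0.00237) / (2.1 − 0.014) = 0.3791 m³/s.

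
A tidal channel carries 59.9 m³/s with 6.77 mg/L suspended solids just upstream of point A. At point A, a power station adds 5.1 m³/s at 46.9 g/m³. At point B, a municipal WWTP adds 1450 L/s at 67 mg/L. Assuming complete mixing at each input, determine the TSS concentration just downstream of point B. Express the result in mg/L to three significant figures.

11.2 mg/L

After input A: C = (59.9·6.77 + 5.1·46.9) / 65 = 9.919 mg/L.
1450 L/s = 1.45 m³/s.
After input B: C = (65·9.919 + 1.45·67) / 66.45 = 11.16 mg/L.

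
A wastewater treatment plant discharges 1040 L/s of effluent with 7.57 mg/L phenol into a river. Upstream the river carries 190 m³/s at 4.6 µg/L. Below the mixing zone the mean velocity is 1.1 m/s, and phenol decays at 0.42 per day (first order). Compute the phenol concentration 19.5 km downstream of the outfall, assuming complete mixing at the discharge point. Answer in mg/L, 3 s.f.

1040 L/s = 1.04 m³/s.
4.6 µg/L = 0.0046 mg/L.
After complete mixing, C₀ = (1.04·7.57 + 190·0.0046) / 191 = 0.04579 mg/L.
Travel time t = 1.95e+04 m / 1.1 m/s = 1.773e+04 s = 0.2052 d.
C = 0.04579·exp(−0.42·0.2052) = 0.04579·0.9174 = 0.042 mg/L.

0.0420 mg/L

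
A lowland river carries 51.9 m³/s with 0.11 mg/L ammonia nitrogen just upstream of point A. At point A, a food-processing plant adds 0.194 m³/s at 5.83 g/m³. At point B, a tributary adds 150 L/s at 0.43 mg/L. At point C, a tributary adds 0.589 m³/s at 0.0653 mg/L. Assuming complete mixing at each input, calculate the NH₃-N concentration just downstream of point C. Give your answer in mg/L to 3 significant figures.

0.131 mg/L

After input A: C = (51.9·0.11 + 0.194·5.83) / 52.09 = 0.1313 mg/L.
150 L/s = 0.15 m³/s.
After input B: C = (52.09·0.1313 + 0.15·0.43) / 52.24 = 0.1322 mg/L.
After input C: C = (52.24·0.1322 + 0.589·0.0653) / 52.83 = 0.1314 mg/L.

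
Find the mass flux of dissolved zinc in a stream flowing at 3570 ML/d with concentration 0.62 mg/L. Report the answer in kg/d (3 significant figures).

3570 ML/d = 41.32 m³/s.
Mass flux = Q·C = 41.32 m³/s × 0.62 g/m³ = 25.62 g/s.
= 25.62 g/s × 86.4 = 2213 kg/d.

2210 kg/d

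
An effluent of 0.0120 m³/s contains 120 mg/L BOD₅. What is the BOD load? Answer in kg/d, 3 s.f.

124 kg/d

Mass flux = Q·C = 0.012 m³/s × 120 g/m³ = 1.44 g/s.
= 1.44 g/s × 86.4 = 124.4 kg/d.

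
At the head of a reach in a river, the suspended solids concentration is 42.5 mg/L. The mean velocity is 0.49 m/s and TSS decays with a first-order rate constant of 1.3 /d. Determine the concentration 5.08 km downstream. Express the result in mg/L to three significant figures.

Travel time t = 5.08 km / 0.49 m/s = 5080/0.49 = 1.037e+04 s = 0.12 d.
First-order decay: C = 42.5·exp(−1.3·0.12) = 42.5·0.8556 = 36.36 mg/L.

36.4 mg/L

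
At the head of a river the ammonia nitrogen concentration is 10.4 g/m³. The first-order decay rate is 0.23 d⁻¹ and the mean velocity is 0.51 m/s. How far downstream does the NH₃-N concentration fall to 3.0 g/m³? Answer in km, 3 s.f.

From C = C₀·e^(−kt), t = ln(C₀/C)/k = ln(10.4/3.0)/0.23 = 1.243/0.23 = 5.405 d.
Distance = v·t = 0.51 m/s × 4.67e+05 s = 2.382e+05 m = 238.2 km.

238 km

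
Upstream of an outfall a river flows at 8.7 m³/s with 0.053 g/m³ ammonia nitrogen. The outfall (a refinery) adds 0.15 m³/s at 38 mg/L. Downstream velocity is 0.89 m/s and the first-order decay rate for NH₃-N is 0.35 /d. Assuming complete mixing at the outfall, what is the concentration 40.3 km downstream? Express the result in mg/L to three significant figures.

After complete mixing, C₀ = (0.15·38 + 8.7·0.053) / 8.85 = 0.6962 mg/L.
Travel time t = 4.03e+04 m / 0.89 m/s = 4.528e+04 s = 0.5241 d.
C = 0.6962·exp(−0.35·0.5241) = 0.6962·0.8324 = 0.5795 mg/L.

0.579 mg/L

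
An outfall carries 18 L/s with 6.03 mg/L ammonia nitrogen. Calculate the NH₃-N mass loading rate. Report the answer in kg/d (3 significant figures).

18 L/s = 0.018 m³/s.
Mass flux = Q·C = 0.018 m³/s × 6.03 g/m³ = 0.1085 g/s.
= 0.1085 g/s × 86.4 = 9.378 kg/d.

9.38 kg/d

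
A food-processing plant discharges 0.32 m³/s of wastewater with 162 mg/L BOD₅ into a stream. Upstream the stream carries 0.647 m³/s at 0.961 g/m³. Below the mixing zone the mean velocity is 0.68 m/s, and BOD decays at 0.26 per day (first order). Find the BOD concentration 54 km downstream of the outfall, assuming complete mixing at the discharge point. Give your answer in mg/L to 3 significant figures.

After complete mixing, C₀ = (0.32·162 + 0.647·0.961) / 0.967 = 54.25 mg/L.
Travel time t = 5.4e+04 m / 0.68 m/s = 7.941e+04 s = 0.9191 d.
C = 54.25·exp(−0.26·0.9191) = 54.25·0.7874 = 42.72 mg/L.

42.7 mg/L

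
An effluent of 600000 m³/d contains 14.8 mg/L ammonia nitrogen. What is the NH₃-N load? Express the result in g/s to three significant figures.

600000 m³/d = 6.944 m³/s.
Mass flux = Q·C = 6.944 m³/s × 14.8 g/m³ = 102.8 g/s.

103 g/s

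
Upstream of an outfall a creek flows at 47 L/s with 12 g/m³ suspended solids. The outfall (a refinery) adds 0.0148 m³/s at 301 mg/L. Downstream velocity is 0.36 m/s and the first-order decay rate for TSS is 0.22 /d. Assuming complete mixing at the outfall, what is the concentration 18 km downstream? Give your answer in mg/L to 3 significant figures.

47 L/s = 0.047 m³/s.
After complete mixing, C₀ = (0.0148·301 + 0.047·12) / 0.0618 = 81.21 mg/L.
Travel time t = 1.8e+04 m / 0.36 m/s = 5e+04 s = 0.5787 d.
C = 81.21·exp(−0.22·0.5787) = 81.21·0.8805 = 71.5 mg/L.

71.5 mg/L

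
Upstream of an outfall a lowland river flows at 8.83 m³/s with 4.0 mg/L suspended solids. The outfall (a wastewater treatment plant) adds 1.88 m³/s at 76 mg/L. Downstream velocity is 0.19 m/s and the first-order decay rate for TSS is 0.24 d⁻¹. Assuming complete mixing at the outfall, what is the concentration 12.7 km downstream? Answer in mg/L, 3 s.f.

13.8 mg/L

After complete mixing, C₀ = (1.88·76 + 8.83·4) / 10.71 = 16.64 mg/L.
Travel time t = 1.27e+04 m / 0.19 m/s = 6.684e+04 s = 0.7736 d.
C = 16.64·exp(−0.24·0.7736) = 16.64·0.8305 = 13.82 mg/L.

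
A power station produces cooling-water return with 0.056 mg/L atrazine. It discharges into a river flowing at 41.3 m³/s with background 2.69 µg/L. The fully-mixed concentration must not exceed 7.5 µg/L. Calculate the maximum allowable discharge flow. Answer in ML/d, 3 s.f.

354 ML/d

2.69 µg/L = 0.00269 mg/L.
7.5 µg/L = 0.0075 mg/L.
Mass balance at complete mixing: C_std·(Q_w + Q_r) = Q_w·C_e + Q_r·C_b.
Rearranging, Q_w = Q_r·(C_std − C_b)/(C_e − C_std) = 41.3·(0.0075 − 0.00269) / (0.056 − 0.0075) = 4.096 m³/s.
= 353.9 ML/d.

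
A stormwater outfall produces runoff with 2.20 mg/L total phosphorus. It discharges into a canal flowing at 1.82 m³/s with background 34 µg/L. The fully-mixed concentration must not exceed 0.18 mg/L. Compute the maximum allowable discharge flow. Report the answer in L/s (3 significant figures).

132 L/s

34 µg/L = 0.034 mg/L.
Mass balance at complete mixing: C_std·(Q_w + Q_r) = Q_w·C_e + Q_r·C_b.
Rearranging, Q_w = Q_r·(C_std − C_b)/(C_e − C_std) = 1.82·(0.18 − 0.034) / (2.2 − 0.18) = 0.1315 m³/s.
= 131.5 L/s.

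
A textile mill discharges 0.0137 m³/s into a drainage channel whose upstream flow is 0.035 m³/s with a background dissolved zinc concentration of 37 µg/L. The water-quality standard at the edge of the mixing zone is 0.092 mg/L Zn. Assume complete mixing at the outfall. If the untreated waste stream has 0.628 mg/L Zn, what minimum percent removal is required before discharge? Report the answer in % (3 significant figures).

37 µg/L = 0.037 mg/L.
Mass balance: 0.092·0.0487 = 0.0137·Cₑ + 0.035·0.037.
Cₑ = (0.00448 − 0.001295) / 0.0137 = 0.2325 mg/L.
Required removal = 1 − 0.2325/0.628 = 62.98 %.

63.0 %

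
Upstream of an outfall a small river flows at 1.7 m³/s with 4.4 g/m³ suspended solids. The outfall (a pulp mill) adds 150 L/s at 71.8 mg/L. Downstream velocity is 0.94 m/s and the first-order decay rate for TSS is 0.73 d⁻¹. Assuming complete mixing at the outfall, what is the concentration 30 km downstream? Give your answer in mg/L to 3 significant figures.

150 L/s = 0.15 m³/s.
After complete mixing, C₀ = (0.15·71.8 + 1.7·4.4) / 1.85 = 9.865 mg/L.
Travel time t = 3e+04 m / 0.94 m/s = 3.191e+04 s = 0.3694 d.
C = 9.865·exp(−0.73·0.3694) = 9.865·0.7636 = 7.533 mg/L.

7.53 mg/L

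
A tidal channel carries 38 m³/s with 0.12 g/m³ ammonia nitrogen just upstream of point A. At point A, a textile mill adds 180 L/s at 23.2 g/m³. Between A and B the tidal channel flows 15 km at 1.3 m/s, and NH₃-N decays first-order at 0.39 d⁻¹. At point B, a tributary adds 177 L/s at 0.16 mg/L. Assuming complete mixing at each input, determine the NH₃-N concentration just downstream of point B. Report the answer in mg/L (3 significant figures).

0.217 mg/L

180 L/s = 0.18 m³/s.
After input A: C = (38·0.12 + 0.18·23.2) / 38.18 = 0.2288 mg/L.
Over the 15 km reach to input B (t = 1.154e+04 s = 0.1335 d), decay gives C = 0.2288·exp(−0.39·0.1335) = 0.2172 mg/L.
177 L/s = 0.177 m³/s.
After input B: C = (38.18·0.2172 + 0.177·0.16) / 38.36 = 0.2169 mg/L.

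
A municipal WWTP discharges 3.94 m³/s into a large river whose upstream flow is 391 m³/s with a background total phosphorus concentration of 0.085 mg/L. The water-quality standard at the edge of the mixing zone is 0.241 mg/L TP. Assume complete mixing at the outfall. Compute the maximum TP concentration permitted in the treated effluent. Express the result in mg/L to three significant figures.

15.7 mg/L

Mass balance: 0.241·394.9 = 3.94·Cₑ + 391·0.085.
Cₑ = (95.18 − 33.23) / 3.94 = 15.72 mg/L.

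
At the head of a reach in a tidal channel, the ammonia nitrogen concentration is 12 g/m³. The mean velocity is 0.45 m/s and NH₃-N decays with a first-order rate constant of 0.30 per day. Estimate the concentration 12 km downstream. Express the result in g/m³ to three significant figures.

Travel time t = 12 km / 0.45 m/s = 1.2e+04/0.45 = 2.667e+04 s = 0.3086 d.
First-order decay: C = 12·exp(−0.30·0.3086) = 12·0.9116 = 10.94 g/m³.

10.9 g/m³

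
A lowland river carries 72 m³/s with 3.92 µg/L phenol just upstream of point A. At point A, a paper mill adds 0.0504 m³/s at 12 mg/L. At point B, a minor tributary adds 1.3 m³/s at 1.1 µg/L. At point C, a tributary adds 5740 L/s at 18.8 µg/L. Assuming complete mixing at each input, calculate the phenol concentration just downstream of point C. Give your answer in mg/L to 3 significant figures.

0.0126 mg/L

3.92 µg/L = 0.00392 mg/L.
After input A: C = (72·0.00392 + 0.0504·12) / 72.05 = 0.01231 mg/L.
1.1 µg/L = 0.0011 mg/L.
After input B: C = (72.05·0.01231 + 1.3·0.0011) / 73.35 = 0.01211 mg/L.
5740 L/s = 5.74 m³/s.
18.8 µg/L = 0.0188 mg/L.
After input C: C = (73.35·0.01211 + 5.74·0.0188) / 79.09 = 0.0126 mg/L.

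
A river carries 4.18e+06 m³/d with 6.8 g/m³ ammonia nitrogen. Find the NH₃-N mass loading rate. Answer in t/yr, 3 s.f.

4.18e+06 m³/d = 48.38 m³/s.
Mass flux = Q·C = 48.38 m³/s × 6.8 g/m³ = 329 g/s.
= 329 g/s × 31.56 = 1.038e+04 t/yr.

10400 t/yr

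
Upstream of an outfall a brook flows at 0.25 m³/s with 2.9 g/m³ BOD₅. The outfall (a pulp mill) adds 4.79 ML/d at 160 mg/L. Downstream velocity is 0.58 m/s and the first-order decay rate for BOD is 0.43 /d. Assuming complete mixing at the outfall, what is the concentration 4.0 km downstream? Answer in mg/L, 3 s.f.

30.4 mg/L

4.79 ML/d = 0.05544 m³/s.
After complete mixing, C₀ = (0.05544·160 + 0.25·2.9) / 0.3054 = 31.41 mg/L.
Travel time t = 4000 m / 0.58 m/s = 6897 s = 0.07982 d.
C = 31.41·exp(−0.43·0.07982) = 31.41·0.9663 = 30.35 mg/L.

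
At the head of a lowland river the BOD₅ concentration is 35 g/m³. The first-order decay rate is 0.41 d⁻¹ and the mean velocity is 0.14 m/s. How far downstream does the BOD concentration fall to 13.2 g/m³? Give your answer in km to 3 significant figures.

From C = C₀·e^(−kt), t = ln(C₀/C)/k = ln(35/13.2)/0.41 = 0.9751/0.41 = 2.378 d.
Distance = v·t = 0.14 m/s × 2.055e+05 s = 2.877e+04 m = 28.77 km.

28.8 km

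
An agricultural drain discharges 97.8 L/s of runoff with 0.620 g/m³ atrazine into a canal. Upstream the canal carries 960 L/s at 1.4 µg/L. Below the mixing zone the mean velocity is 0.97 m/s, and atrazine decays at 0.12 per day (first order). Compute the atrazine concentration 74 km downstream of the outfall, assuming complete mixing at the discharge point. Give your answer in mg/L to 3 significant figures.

0.0527 mg/L

97.8 L/s = 0.0978 m³/s.
960 L/s = 0.96 m³/s.
1.4 µg/L = 0.0014 mg/L.
After complete mixing, C₀ = (0.0978·0.62 + 0.96·0.0014) / 1.058 = 0.05859 mg/L.
Travel time t = 7.4e+04 m / 0.97 m/s = 7.629e+04 s = 0.883 d.
C = 0.05859·exp(−0.12·0.883) = 0.05859·0.8995 = 0.0527 mg/L.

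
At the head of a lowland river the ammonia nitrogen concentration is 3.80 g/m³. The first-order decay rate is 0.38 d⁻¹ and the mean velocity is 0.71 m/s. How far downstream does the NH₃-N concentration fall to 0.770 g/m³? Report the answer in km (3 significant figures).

From C = C₀·e^(−kt), t = ln(C₀/C)/k = ln(3.80/0.770)/0.38 = 1.596/0.38 = 4.201 d.
Distance = v·t = 0.71 m/s × 3.63e+05 s = 2.577e+05 m = 257.7 km.

258 km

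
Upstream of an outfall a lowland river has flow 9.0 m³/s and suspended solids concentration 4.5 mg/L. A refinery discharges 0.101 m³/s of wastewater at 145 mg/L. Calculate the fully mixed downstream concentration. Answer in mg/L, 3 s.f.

6.06 mg/L

Flow-weighted mixing gives C = (0.101·145 + 9·4.5) / (0.101 + 9) = 55.15/9.101 = 6.059 mg/L.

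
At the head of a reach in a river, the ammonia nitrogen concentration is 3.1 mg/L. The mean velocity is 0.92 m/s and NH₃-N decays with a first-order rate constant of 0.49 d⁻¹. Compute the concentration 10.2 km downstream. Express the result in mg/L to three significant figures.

2.91 mg/L

Travel time t = 10.2 km / 0.92 m/s = 1.02e+04/0.92 = 1.109e+04 s = 0.1283 d.
First-order decay: C = 3.1·exp(−0.49·0.1283) = 3.1·0.9391 = 2.911 mg/L.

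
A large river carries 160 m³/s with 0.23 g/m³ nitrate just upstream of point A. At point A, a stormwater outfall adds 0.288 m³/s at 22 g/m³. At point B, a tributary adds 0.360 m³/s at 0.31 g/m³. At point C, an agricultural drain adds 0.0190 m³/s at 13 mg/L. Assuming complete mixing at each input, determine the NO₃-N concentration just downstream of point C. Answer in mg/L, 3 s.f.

0.271 mg/L

After input A: C = (160·0.23 + 0.288·22) / 160.3 = 0.2691 mg/L.
After input B: C = (160.3·0.2691 + 0.36·0.31) / 160.6 = 0.2692 mg/L.
After input C: C = (160.6·0.2692 + 0.019·13) / 160.7 = 0.2707 mg/L.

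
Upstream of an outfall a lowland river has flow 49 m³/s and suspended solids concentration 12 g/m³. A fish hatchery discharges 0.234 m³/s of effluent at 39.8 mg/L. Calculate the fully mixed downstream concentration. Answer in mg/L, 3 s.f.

Flow-weighted mixing gives C = (0.234·39.8 + 49·12) / (0.234 + 49) = 597.3/49.23 = 12.13 mg/L.

12.1 mg/L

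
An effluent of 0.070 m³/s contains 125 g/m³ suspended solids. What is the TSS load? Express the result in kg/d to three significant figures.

Mass flux = Q·C = 0.07 m³/s × 125 g/m³ = 8.75 g/s.
= 8.75 g/s × 86.4 = 756 kg/d.

756 kg/d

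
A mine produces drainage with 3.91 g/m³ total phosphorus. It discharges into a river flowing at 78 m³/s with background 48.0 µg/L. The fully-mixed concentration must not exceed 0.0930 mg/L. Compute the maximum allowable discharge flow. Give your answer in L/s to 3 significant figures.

920 L/s

48.0 µg/L = 0.048 mg/L.
Mass balance at complete mixing: C_std·(Q_w + Q_r) = Q_w·C_e + Q_r·C_b.
Rearranging, Q_w = Q_r·(C_std − C_b)/(C_e − C_std) = 78·(0.093 − 0.048) / (3.91 − 0.093) = 0.9196 m³/s.
= 919.6 L/s.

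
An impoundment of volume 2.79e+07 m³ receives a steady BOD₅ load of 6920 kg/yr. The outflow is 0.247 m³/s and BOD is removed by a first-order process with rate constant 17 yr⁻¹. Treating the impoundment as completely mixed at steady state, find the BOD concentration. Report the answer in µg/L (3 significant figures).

Outflow Q = 0.247 m³/s × 3.156e+07 s/yr = 7.795e+06 m³/yr.
Steady-state CSTR mass balance: W = Q·C + k·V·C, so C = W/(Q + kV).
Q + kV = 7.795e+06 + 17·2.79e+07 = 4.821e+08 m³/yr.
C = 6920/4.821e+08 = 1.435e-05 kg/m³ = 0.01435 mg/L = 14.35 µg/L.

14.4 µg/L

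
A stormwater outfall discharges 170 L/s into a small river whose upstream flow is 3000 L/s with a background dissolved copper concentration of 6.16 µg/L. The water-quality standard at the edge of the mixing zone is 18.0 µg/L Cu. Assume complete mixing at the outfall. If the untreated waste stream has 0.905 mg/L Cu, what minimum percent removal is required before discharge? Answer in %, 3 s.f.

170 L/s = 0.17 m³/s.
3000 L/s = 3 m³/s.
6.16 µg/L = 0.00616 mg/L.
18.0 µg/L = 0.018 mg/L.
Mass balance: 0.018·3.17 = 0.17·Cₑ + 3·0.00616.
Cₑ = (0.05706 − 0.01848) / 0.17 = 0.2269 mg/L.
Required removal = 1 − 0.2269/0.905 = 74.92 %.

74.9 %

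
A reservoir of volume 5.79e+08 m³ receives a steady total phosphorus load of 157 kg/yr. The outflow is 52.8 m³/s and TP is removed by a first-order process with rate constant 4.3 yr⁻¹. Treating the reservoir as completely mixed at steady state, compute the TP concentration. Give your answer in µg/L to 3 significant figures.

0.0378 µg/L

Outflow Q = 52.8 m³/s × 3.156e+07 s/yr = 1.666e+09 m³/yr.
Steady-state CSTR mass balance: W = Q·C + k·V·C, so C = W/(Q + kV).
Q + kV = 1.666e+09 + 4.3·5.79e+08 = 4.156e+09 m³/yr.
C = 157/4.156e+09 = 3.778e-08 kg/m³ = 3.778e-05 mg/L = 0.03778 µg/L.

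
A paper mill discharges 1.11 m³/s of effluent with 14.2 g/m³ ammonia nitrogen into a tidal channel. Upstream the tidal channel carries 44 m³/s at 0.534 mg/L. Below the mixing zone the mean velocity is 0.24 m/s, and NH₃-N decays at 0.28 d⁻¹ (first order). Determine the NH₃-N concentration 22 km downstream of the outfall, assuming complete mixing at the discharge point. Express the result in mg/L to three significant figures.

0.647 mg/L

After complete mixing, C₀ = (1.11·14.2 + 44·0.534) / 45.11 = 0.8703 mg/L.
Travel time t = 2.2e+04 m / 0.24 m/s = 9.167e+04 s = 1.061 d.
C = 0.8703·exp(−0.28·1.061) = 0.8703·0.743 = 0.6466 mg/L.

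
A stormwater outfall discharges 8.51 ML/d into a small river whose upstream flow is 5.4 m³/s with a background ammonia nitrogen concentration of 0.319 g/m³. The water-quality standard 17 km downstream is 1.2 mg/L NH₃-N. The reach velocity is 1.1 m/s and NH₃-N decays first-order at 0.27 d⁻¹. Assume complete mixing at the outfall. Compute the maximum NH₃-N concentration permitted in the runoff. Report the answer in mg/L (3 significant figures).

52.8 mg/L

8.51 ML/d = 0.0985 m³/s.
Travel time to the compliance point: t = 1.7e+04/1.1 = 1.545e+04 s = 0.1789 d; decay factor exp(−0.27·0.1789) = 0.9529.
So the concentration just after mixing may be at most 1.2/0.9529 = 1.259 mg/L.
Mass balance: 1.259·5.498 = 0.0985·Cₑ + 5.4·0.319.
Cₑ = (6.925 − 1.723) / 0.0985 = 52.82 mg/L.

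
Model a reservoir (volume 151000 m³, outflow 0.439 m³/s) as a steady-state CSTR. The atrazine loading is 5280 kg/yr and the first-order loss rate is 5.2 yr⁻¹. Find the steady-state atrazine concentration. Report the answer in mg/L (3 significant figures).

Outflow Q = 0.439 m³/s × 3.156e+07 s/yr = 1.385e+07 m³/yr.
Steady-state CSTR mass balance: W = Q·C + k·V·C, so C = W/(Q + kV).
Q + kV = 1.385e+07 + 5.2·151000 = 1.464e+07 m³/yr.
C = 5280/1.464e+07 = 0.0003607 kg/m³ = 0.3607 mg/L.

0.361 mg/L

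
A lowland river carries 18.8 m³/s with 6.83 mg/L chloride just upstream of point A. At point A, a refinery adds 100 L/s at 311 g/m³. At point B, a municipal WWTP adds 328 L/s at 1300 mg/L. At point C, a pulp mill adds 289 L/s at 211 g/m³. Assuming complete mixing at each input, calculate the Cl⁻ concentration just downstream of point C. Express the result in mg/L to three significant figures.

100 L/s = 0.1 m³/s.
After input A: C = (18.8·6.83 + 0.1·311) / 18.9 = 8.439 mg/L.
328 L/s = 0.328 m³/s.
After input B: C = (18.9·8.439 + 0.328·1300) / 19.23 = 30.47 mg/L.
289 L/s = 0.289 m³/s.
After input C: C = (19.23·30.47 + 0.289·211) / 19.52 = 33.14 mg/L.

33.1 mg/L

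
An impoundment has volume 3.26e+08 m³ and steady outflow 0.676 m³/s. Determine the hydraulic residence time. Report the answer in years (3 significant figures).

15.3 yr

Q = 0.676 m³/s × 3.156e+07 s/yr = 2.133e+07 m³/yr.
Hydraulic residence time τ = V/Q = 3.26e+08/2.133e+07 = 15.28 yr.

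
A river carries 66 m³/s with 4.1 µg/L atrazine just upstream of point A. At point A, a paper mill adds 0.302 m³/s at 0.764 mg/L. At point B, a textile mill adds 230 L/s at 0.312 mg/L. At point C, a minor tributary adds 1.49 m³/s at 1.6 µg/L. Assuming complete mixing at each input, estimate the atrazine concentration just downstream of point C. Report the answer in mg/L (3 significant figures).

4.1 µg/L = 0.0041 mg/L.
After input A: C = (66·0.0041 + 0.302·0.764) / 66.3 = 0.007561 mg/L.
230 L/s = 0.23 m³/s.
After input B: C = (66.3·0.007561 + 0.23·0.312) / 66.53 = 0.008614 mg/L.
1.6 µg/L = 0.0016 mg/L.
After input C: C = (66.53·0.008614 + 1.49·0.0016) / 68.02 = 0.00846 mg/L.

0.00846 mg/L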